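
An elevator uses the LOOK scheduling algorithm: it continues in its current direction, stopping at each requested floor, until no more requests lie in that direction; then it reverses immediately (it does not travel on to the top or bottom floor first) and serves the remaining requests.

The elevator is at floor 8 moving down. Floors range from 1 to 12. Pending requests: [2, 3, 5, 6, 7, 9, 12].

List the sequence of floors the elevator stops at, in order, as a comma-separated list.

Answer: 7, 6, 5, 3, 2, 9, 12

Derivation:
Current: 8, moving DOWN
Serve below first (descending): [7, 6, 5, 3, 2]
Then reverse, serve above (ascending): [9, 12]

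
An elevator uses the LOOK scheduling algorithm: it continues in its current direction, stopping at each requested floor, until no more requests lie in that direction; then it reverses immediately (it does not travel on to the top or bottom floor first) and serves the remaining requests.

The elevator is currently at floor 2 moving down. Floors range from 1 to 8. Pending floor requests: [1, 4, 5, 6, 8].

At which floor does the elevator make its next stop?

Current floor: 2, direction: down
Requests above: [4, 5, 6, 8]
Requests below: [1]
Moving down and requests lie below → nearest below is max([1]) = 1

Answer: 1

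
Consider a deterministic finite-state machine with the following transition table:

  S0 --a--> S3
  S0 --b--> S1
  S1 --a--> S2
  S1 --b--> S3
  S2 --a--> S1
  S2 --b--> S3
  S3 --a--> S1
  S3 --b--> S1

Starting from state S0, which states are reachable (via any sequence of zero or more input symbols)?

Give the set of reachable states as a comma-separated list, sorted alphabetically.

BFS from S0:
  visit S0: S0--a-->S3 (new), S0--b-->S1 (new)
  visit S3: S3--a-->S1 (seen), S3--b-->S1 (seen)
  visit S1: S1--a-->S2 (new), S1--b-->S3 (seen)
  visit S2: S2--a-->S1 (seen), S2--b-->S3 (seen)

Answer: S0, S1, S2, S3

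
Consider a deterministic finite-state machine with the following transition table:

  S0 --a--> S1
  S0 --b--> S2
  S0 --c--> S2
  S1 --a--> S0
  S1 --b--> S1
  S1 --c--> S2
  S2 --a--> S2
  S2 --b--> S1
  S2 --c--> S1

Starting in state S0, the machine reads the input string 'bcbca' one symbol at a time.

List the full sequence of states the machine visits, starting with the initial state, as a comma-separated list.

Start: S0
  read 'b': S0 --b--> S2
  read 'c': S2 --c--> S1
  read 'b': S1 --b--> S1
  read 'c': S1 --c--> S2
  read 'a': S2 --a--> S2

Answer: S0, S2, S1, S1, S2, S2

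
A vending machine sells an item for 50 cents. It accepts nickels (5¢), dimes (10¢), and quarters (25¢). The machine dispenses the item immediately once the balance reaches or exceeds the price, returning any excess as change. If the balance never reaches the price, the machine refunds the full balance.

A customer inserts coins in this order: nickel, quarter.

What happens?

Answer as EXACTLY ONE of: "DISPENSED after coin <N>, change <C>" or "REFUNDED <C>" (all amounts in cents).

Answer: REFUNDED 30

Derivation:
Price: 50¢
Coin 1 (nickel, 5¢): balance = 5¢
Coin 2 (quarter, 25¢): balance = 30¢
All coins inserted, balance 30¢ < price 50¢ → REFUND 30¢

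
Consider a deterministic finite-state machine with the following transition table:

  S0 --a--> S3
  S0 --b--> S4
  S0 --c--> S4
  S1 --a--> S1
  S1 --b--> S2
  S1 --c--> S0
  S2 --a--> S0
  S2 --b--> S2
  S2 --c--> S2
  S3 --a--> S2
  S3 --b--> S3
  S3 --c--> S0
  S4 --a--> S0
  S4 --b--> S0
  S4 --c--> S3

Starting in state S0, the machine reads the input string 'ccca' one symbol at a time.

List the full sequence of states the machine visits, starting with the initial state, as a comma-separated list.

Start: S0
  read 'c': S0 --c--> S4
  read 'c': S4 --c--> S3
  read 'c': S3 --c--> S0
  read 'a': S0 --a--> S3

Answer: S0, S4, S3, S0, S3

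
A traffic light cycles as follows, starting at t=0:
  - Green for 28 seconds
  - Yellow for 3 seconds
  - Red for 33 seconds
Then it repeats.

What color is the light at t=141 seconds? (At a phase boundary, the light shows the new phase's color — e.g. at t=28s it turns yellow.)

Answer: green

Derivation:
Cycle length = 28 + 3 + 33 = 64s
t = 141, phase_t = 141 mod 64 = 13
13 < 28 (green end) → GREEN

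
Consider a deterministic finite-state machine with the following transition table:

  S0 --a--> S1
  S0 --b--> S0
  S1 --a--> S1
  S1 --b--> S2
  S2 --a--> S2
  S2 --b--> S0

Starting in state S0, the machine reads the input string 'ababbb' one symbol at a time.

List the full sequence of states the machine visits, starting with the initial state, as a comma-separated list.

Start: S0
  read 'a': S0 --a--> S1
  read 'b': S1 --b--> S2
  read 'a': S2 --a--> S2
  read 'b': S2 --b--> S0
  read 'b': S0 --b--> S0
  read 'b': S0 --b--> S0

Answer: S0, S1, S2, S2, S0, S0, S0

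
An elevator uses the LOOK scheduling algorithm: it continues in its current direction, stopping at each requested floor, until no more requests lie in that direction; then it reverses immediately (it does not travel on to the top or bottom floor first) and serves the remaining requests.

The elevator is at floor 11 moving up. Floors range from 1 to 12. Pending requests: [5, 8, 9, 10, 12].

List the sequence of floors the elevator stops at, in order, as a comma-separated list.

Answer: 12, 10, 9, 8, 5

Derivation:
Current: 11, moving UP
Serve above first (ascending): [12]
Then reverse, serve below (descending): [10, 9, 8, 5]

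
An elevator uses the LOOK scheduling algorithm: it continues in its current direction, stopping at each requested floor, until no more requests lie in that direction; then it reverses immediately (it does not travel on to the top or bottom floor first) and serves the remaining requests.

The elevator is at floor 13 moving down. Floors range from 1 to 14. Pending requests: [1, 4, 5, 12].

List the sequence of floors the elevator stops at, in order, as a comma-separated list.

Answer: 12, 5, 4, 1

Derivation:
Current: 13, moving DOWN
Serve below first (descending): [12, 5, 4, 1]
Then reverse, serve above (ascending): []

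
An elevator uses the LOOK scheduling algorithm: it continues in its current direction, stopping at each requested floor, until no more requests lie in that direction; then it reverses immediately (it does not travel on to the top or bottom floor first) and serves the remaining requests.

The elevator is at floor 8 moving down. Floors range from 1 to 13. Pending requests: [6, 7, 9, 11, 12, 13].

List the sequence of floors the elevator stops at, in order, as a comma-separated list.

Answer: 7, 6, 9, 11, 12, 13

Derivation:
Current: 8, moving DOWN
Serve below first (descending): [7, 6]
Then reverse, serve above (ascending): [9, 11, 12, 13]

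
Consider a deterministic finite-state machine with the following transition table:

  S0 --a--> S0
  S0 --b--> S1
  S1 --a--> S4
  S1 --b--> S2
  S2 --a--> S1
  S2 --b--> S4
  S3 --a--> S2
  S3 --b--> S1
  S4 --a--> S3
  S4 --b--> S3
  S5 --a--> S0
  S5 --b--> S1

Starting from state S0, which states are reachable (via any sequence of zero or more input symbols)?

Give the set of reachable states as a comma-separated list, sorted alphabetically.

BFS from S0:
  visit S0: S0--a-->S0 (seen), S0--b-->S1 (new)
  visit S1: S1--a-->S4 (new), S1--b-->S2 (new)
  visit S4: S4--a-->S3 (new), S4--b-->S3 (seen)
  visit S2: S2--a-->S1 (seen), S2--b-->S4 (seen)
  visit S3: S3--a-->S2 (seen), S3--b-->S1 (seen)

Answer: S0, S1, S2, S3, S4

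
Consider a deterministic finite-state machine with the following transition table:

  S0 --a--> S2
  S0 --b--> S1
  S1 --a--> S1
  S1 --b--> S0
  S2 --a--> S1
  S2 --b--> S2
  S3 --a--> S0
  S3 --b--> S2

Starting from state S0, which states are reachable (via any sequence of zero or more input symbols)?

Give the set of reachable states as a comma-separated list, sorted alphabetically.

BFS from S0:
  visit S0: S0--a-->S2 (new), S0--b-->S1 (new)
  visit S2: S2--a-->S1 (seen), S2--b-->S2 (seen)
  visit S1: S1--a-->S1 (seen), S1--b-->S0 (seen)

Answer: S0, S1, S2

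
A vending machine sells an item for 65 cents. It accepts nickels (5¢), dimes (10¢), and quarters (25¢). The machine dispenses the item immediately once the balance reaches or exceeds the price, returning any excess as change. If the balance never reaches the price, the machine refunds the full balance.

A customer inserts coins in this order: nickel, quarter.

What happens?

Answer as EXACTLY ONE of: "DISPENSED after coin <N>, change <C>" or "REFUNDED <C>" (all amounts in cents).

Answer: REFUNDED 30

Derivation:
Price: 65¢
Coin 1 (nickel, 5¢): balance = 5¢
Coin 2 (quarter, 25¢): balance = 30¢
All coins inserted, balance 30¢ < price 65¢ → REFUND 30¢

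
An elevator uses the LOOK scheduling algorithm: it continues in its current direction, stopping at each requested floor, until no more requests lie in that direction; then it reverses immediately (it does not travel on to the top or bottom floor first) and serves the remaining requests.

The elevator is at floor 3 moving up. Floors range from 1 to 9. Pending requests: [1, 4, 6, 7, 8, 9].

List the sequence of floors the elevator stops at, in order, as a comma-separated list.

Answer: 4, 6, 7, 8, 9, 1

Derivation:
Current: 3, moving UP
Serve above first (ascending): [4, 6, 7, 8, 9]
Then reverse, serve below (descending): [1]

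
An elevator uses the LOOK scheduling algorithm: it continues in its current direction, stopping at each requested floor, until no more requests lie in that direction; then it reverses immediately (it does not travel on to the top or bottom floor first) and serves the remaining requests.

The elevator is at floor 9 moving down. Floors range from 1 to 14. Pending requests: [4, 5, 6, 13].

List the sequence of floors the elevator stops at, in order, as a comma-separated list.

Current: 9, moving DOWN
Serve below first (descending): [6, 5, 4]
Then reverse, serve above (ascending): [13]

Answer: 6, 5, 4, 13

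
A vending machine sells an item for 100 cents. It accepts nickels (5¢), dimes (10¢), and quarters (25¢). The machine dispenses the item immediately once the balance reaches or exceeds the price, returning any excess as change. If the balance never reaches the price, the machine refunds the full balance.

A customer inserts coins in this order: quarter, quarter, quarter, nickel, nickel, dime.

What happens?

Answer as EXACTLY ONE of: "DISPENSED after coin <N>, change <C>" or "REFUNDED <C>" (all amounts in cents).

Price: 100¢
Coin 1 (quarter, 25¢): balance = 25¢
Coin 2 (quarter, 25¢): balance = 50¢
Coin 3 (quarter, 25¢): balance = 75¢
Coin 4 (nickel, 5¢): balance = 80¢
Coin 5 (nickel, 5¢): balance = 85¢
Coin 6 (dime, 10¢): balance = 95¢
All coins inserted, balance 95¢ < price 100¢ → REFUND 95¢

Answer: REFUNDED 95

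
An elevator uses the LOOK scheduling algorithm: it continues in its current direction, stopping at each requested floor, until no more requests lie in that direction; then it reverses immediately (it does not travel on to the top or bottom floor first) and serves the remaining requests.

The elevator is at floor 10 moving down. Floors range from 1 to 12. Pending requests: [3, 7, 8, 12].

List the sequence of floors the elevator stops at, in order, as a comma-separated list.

Current: 10, moving DOWN
Serve below first (descending): [8, 7, 3]
Then reverse, serve above (ascending): [12]

Answer: 8, 7, 3, 12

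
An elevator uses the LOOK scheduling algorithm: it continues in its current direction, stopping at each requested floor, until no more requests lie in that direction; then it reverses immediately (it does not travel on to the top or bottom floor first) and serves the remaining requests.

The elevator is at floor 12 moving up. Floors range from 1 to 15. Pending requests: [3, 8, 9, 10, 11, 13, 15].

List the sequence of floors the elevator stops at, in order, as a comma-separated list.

Answer: 13, 15, 11, 10, 9, 8, 3

Derivation:
Current: 12, moving UP
Serve above first (ascending): [13, 15]
Then reverse, serve below (descending): [11, 10, 9, 8, 3]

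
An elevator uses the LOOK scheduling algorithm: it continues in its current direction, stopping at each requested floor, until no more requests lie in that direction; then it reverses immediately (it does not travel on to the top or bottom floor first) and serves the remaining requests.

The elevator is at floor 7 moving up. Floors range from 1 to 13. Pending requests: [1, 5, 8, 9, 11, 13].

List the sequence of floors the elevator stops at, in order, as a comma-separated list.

Answer: 8, 9, 11, 13, 5, 1

Derivation:
Current: 7, moving UP
Serve above first (ascending): [8, 9, 11, 13]
Then reverse, serve below (descending): [5, 1]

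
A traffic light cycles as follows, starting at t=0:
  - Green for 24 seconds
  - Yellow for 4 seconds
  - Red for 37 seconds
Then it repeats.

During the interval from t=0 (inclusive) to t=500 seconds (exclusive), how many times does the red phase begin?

Cycle = 24+4+37 = 65s
red phase starts at t = k*65 + 28 for k=0,1,2,...
Need k*65+28 < 500 → k < 7.262
k ∈ {0, ..., 7} → 8 starts

Answer: 8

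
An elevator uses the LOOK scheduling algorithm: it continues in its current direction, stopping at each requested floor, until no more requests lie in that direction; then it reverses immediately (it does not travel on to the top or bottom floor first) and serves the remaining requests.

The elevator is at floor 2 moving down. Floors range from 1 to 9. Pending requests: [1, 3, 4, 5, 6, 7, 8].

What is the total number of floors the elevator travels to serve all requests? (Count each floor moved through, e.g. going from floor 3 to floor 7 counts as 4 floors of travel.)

Start at floor 2 moving down, LOOK stop order: [1, 3, 4, 5, 6, 7, 8]
  2 → 1: |1-2| = 1, total = 1
  1 → 3: |3-1| = 2, total = 3
  3 → 4: |4-3| = 1, total = 4
  4 → 5: |5-4| = 1, total = 5
  5 → 6: |6-5| = 1, total = 6
  6 → 7: |7-6| = 1, total = 7
  7 → 8: |8-7| = 1, total = 8

Answer: 8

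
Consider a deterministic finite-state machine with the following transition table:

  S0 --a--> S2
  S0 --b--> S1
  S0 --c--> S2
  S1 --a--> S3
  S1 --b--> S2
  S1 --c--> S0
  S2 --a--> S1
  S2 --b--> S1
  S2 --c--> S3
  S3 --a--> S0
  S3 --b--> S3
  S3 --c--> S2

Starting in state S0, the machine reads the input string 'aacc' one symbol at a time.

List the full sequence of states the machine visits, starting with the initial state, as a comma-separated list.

Start: S0
  read 'a': S0 --a--> S2
  read 'a': S2 --a--> S1
  read 'c': S1 --c--> S0
  read 'c': S0 --c--> S2

Answer: S0, S2, S1, S0, S2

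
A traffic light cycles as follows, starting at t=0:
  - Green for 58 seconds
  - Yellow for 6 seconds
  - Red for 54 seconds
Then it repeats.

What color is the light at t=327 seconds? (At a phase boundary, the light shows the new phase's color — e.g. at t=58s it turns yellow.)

Answer: red

Derivation:
Cycle length = 58 + 6 + 54 = 118s
t = 327, phase_t = 327 mod 118 = 91
91 >= 64 → RED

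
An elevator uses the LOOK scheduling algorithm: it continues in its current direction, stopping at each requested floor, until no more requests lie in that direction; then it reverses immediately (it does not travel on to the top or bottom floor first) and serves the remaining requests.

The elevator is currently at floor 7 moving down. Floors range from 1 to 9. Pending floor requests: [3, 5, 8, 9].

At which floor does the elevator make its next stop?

Current floor: 7, direction: down
Requests above: [8, 9]
Requests below: [3, 5]
Moving down and requests lie below → nearest below is max([3, 5]) = 5

Answer: 5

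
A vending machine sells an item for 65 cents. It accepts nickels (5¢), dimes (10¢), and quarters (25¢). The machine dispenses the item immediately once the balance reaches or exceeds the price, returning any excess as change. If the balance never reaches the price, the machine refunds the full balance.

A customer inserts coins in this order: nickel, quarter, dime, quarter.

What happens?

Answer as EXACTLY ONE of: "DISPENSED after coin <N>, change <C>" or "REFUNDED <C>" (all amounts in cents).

Answer: DISPENSED after coin 4, change 0

Derivation:
Price: 65¢
Coin 1 (nickel, 5¢): balance = 5¢
Coin 2 (quarter, 25¢): balance = 30¢
Coin 3 (dime, 10¢): balance = 40¢
Coin 4 (quarter, 25¢): balance = 65¢
  → balance >= price → DISPENSE, change = 65 - 65 = 0¢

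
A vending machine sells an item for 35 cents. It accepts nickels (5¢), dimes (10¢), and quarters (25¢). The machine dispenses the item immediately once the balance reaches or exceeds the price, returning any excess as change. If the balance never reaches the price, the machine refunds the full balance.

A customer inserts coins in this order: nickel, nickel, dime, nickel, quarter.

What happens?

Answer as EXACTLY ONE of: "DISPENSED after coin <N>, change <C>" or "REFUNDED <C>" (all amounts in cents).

Price: 35¢
Coin 1 (nickel, 5¢): balance = 5¢
Coin 2 (nickel, 5¢): balance = 10¢
Coin 3 (dime, 10¢): balance = 20¢
Coin 4 (nickel, 5¢): balance = 25¢
Coin 5 (quarter, 25¢): balance = 50¢
  → balance >= price → DISPENSE, change = 50 - 35 = 15¢

Answer: DISPENSED after coin 5, change 15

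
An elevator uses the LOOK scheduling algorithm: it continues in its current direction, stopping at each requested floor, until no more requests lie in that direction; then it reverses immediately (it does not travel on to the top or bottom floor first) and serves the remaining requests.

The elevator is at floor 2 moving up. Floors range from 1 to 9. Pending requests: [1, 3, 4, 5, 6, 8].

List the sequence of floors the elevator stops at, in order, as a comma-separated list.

Answer: 3, 4, 5, 6, 8, 1

Derivation:
Current: 2, moving UP
Serve above first (ascending): [3, 4, 5, 6, 8]
Then reverse, serve below (descending): [1]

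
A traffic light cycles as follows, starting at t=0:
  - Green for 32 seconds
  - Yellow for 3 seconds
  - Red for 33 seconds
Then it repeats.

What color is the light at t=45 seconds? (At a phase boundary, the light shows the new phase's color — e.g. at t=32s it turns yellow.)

Answer: red

Derivation:
Cycle length = 32 + 3 + 33 = 68s
t = 45, phase_t = 45 mod 68 = 45
45 >= 35 → RED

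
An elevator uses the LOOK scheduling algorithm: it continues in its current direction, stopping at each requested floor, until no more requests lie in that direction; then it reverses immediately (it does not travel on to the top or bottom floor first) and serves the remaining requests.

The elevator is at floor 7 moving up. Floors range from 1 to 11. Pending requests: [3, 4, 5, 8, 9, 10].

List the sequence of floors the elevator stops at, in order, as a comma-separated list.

Current: 7, moving UP
Serve above first (ascending): [8, 9, 10]
Then reverse, serve below (descending): [5, 4, 3]

Answer: 8, 9, 10, 5, 4, 3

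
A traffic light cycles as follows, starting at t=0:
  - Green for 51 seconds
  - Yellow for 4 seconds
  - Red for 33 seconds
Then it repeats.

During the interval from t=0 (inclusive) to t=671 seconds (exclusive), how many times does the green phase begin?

Cycle = 51+4+33 = 88s
green phase starts at t = k*88 + 0 for k=0,1,2,...
Need k*88+0 < 671 → k < 7.625
k ∈ {0, ..., 7} → 8 starts

Answer: 8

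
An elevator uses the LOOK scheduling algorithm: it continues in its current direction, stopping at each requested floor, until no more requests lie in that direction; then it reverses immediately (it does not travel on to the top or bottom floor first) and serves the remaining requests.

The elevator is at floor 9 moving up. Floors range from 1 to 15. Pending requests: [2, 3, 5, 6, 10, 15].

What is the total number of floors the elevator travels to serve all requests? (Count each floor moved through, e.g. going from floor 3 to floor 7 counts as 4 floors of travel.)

Start at floor 9 moving up, LOOK stop order: [10, 15, 6, 5, 3, 2]
  9 → 10: |10-9| = 1, total = 1
  10 → 15: |15-10| = 5, total = 6
  15 → 6: |6-15| = 9, total = 15
  6 → 5: |5-6| = 1, total = 16
  5 → 3: |3-5| = 2, total = 18
  3 → 2: |2-3| = 1, total = 19

Answer: 19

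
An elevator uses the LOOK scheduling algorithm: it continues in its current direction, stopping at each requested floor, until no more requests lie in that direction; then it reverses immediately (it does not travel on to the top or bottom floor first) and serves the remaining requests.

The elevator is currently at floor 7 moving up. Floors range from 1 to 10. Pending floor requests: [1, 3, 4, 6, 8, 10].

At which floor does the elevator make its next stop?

Answer: 8

Derivation:
Current floor: 7, direction: up
Requests above: [8, 10]
Requests below: [1, 3, 4, 6]
Moving up and requests lie above → nearest above is min([8, 10]) = 8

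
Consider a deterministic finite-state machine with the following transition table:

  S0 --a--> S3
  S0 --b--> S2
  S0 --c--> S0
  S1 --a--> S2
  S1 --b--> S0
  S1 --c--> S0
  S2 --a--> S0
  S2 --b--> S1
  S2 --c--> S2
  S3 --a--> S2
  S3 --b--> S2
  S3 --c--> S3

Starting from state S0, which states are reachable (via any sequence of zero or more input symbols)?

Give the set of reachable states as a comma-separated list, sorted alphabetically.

BFS from S0:
  visit S0: S0--a-->S3 (new), S0--b-->S2 (new), S0--c-->S0 (seen)
  visit S3: S3--a-->S2 (seen), S3--b-->S2 (seen), S3--c-->S3 (seen)
  visit S2: S2--a-->S0 (seen), S2--b-->S1 (new), S2--c-->S2 (seen)
  visit S1: S1--a-->S2 (seen), S1--b-->S0 (seen), S1--c-->S0 (seen)

Answer: S0, S1, S2, S3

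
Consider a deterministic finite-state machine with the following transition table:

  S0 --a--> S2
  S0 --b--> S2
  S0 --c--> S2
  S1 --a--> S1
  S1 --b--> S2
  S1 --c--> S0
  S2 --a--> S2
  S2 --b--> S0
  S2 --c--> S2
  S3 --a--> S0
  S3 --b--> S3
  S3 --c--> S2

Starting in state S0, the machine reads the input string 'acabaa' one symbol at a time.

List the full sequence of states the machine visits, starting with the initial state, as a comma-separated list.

Answer: S0, S2, S2, S2, S0, S2, S2

Derivation:
Start: S0
  read 'a': S0 --a--> S2
  read 'c': S2 --c--> S2
  read 'a': S2 --a--> S2
  read 'b': S2 --b--> S0
  read 'a': S0 --a--> S2
  read 'a': S2 --a--> S2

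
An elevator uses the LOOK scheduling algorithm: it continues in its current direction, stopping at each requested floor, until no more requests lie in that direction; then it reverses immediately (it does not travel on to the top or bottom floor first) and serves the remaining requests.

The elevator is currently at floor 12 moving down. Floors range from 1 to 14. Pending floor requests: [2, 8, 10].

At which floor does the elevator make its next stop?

Answer: 10

Derivation:
Current floor: 12, direction: down
Requests above: []
Requests below: [2, 8, 10]
Moving down and requests lie below → nearest below is max([2, 8, 10]) = 10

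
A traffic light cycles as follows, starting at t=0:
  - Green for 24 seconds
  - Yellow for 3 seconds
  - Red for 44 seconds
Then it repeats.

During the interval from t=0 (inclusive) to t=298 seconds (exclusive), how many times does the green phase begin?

Cycle = 24+3+44 = 71s
green phase starts at t = k*71 + 0 for k=0,1,2,...
Need k*71+0 < 298 → k < 4.197
k ∈ {0, ..., 4} → 5 starts

Answer: 5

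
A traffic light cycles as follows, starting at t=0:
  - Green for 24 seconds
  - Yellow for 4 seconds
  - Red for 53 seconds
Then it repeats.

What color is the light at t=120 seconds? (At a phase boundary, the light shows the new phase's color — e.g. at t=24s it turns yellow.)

Cycle length = 24 + 4 + 53 = 81s
t = 120, phase_t = 120 mod 81 = 39
39 >= 28 → RED

Answer: red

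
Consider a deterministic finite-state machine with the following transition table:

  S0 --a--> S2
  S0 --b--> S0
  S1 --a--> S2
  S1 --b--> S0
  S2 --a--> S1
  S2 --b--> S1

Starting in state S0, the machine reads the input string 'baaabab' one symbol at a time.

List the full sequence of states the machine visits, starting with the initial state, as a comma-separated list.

Answer: S0, S0, S2, S1, S2, S1, S2, S1

Derivation:
Start: S0
  read 'b': S0 --b--> S0
  read 'a': S0 --a--> S2
  read 'a': S2 --a--> S1
  read 'a': S1 --a--> S2
  read 'b': S2 --b--> S1
  read 'a': S1 --a--> S2
  read 'b': S2 --b--> S1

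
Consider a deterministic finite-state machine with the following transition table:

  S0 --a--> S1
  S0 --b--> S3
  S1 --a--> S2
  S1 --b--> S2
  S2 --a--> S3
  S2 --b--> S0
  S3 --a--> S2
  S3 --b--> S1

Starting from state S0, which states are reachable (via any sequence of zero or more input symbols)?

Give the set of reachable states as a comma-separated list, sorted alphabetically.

Answer: S0, S1, S2, S3

Derivation:
BFS from S0:
  visit S0: S0--a-->S1 (new), S0--b-->S3 (new)
  visit S1: S1--a-->S2 (new), S1--b-->S2 (seen)
  visit S3: S3--a-->S2 (seen), S3--b-->S1 (seen)
  visit S2: S2--a-->S3 (seen), S2--b-->S0 (seen)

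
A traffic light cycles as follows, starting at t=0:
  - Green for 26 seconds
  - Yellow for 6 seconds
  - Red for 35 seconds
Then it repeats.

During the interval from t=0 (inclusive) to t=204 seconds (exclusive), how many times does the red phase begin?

Answer: 3

Derivation:
Cycle = 26+6+35 = 67s
red phase starts at t = k*67 + 32 for k=0,1,2,...
Need k*67+32 < 204 → k < 2.567
k ∈ {0, ..., 2} → 3 starts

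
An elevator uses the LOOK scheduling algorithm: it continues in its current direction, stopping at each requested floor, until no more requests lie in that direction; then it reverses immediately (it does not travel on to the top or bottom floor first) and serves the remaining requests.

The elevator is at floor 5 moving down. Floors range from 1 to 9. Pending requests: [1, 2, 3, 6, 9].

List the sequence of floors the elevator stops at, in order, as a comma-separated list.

Current: 5, moving DOWN
Serve below first (descending): [3, 2, 1]
Then reverse, serve above (ascending): [6, 9]

Answer: 3, 2, 1, 6, 9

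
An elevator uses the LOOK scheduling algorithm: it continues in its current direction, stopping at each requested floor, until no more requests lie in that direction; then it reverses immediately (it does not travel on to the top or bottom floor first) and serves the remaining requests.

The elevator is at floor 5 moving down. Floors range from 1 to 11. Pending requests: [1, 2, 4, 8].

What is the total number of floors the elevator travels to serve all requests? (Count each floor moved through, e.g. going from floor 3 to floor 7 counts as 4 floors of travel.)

Start at floor 5 moving down, LOOK stop order: [4, 2, 1, 8]
  5 → 4: |4-5| = 1, total = 1
  4 → 2: |2-4| = 2, total = 3
  2 → 1: |1-2| = 1, total = 4
  1 → 8: |8-1| = 7, total = 11

Answer: 11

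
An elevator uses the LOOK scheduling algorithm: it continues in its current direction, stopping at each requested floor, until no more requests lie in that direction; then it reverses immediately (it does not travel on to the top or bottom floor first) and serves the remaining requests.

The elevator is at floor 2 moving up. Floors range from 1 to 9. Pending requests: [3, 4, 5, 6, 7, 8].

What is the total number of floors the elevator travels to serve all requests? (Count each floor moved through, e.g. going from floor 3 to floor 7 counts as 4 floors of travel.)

Answer: 6

Derivation:
Start at floor 2 moving up, LOOK stop order: [3, 4, 5, 6, 7, 8]
  2 → 3: |3-2| = 1, total = 1
  3 → 4: |4-3| = 1, total = 2
  4 → 5: |5-4| = 1, total = 3
  5 → 6: |6-5| = 1, total = 4
  6 → 7: |7-6| = 1, total = 5
  7 → 8: |8-7| = 1, total = 6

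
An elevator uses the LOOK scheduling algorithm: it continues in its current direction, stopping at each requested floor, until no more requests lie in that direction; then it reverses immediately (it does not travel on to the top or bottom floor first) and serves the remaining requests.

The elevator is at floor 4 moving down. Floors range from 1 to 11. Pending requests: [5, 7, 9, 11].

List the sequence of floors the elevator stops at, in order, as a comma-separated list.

Answer: 5, 7, 9, 11

Derivation:
Current: 4, moving DOWN
Serve below first (descending): []
Then reverse, serve above (ascending): [5, 7, 9, 11]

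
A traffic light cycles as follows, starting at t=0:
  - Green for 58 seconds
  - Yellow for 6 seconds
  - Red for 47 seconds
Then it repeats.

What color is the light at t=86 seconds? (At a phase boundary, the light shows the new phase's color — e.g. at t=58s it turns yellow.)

Cycle length = 58 + 6 + 47 = 111s
t = 86, phase_t = 86 mod 111 = 86
86 >= 64 → RED

Answer: red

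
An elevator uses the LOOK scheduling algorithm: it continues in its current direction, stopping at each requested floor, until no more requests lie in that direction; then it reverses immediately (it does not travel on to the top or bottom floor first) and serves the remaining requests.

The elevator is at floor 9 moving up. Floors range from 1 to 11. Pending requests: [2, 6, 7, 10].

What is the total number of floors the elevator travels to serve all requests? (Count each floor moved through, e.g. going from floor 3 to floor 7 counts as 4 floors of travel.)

Answer: 9

Derivation:
Start at floor 9 moving up, LOOK stop order: [10, 7, 6, 2]
  9 → 10: |10-9| = 1, total = 1
  10 → 7: |7-10| = 3, total = 4
  7 → 6: |6-7| = 1, total = 5
  6 → 2: |2-6| = 4, total = 9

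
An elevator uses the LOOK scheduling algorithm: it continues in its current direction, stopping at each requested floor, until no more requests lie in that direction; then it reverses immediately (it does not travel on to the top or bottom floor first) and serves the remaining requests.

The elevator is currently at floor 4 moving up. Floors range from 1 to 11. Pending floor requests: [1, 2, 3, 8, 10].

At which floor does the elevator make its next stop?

Current floor: 4, direction: up
Requests above: [8, 10]
Requests below: [1, 2, 3]
Moving up and requests lie above → nearest above is min([8, 10]) = 8

Answer: 8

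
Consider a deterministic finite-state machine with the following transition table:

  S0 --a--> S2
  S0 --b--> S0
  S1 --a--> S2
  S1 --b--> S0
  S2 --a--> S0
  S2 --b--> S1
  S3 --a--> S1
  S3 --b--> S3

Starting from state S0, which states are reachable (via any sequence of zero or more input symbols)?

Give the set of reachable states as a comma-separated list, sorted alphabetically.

Answer: S0, S1, S2

Derivation:
BFS from S0:
  visit S0: S0--a-->S2 (new), S0--b-->S0 (seen)
  visit S2: S2--a-->S0 (seen), S2--b-->S1 (new)
  visit S1: S1--a-->S2 (seen), S1--b-->S0 (seen)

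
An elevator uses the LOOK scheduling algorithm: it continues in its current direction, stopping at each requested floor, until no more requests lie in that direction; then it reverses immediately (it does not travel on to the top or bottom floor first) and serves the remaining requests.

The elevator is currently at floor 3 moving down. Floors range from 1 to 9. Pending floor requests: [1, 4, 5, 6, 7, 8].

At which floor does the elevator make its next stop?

Current floor: 3, direction: down
Requests above: [4, 5, 6, 7, 8]
Requests below: [1]
Moving down and requests lie below → nearest below is max([1]) = 1

Answer: 1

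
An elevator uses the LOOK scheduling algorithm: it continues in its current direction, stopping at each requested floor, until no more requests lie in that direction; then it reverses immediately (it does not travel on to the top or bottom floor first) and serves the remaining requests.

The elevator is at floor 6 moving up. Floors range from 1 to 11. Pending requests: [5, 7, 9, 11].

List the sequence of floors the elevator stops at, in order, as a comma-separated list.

Current: 6, moving UP
Serve above first (ascending): [7, 9, 11]
Then reverse, serve below (descending): [5]

Answer: 7, 9, 11, 5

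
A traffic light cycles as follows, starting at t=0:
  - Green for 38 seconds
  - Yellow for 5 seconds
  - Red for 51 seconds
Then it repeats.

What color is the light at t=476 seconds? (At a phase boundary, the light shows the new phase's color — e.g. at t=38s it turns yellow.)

Cycle length = 38 + 5 + 51 = 94s
t = 476, phase_t = 476 mod 94 = 6
6 < 38 (green end) → GREEN

Answer: green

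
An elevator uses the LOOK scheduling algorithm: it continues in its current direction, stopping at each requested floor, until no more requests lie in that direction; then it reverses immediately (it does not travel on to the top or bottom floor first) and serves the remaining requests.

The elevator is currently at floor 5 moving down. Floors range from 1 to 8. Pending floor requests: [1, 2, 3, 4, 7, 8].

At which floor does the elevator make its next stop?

Current floor: 5, direction: down
Requests above: [7, 8]
Requests below: [1, 2, 3, 4]
Moving down and requests lie below → nearest below is max([1, 2, 3, 4]) = 4

Answer: 4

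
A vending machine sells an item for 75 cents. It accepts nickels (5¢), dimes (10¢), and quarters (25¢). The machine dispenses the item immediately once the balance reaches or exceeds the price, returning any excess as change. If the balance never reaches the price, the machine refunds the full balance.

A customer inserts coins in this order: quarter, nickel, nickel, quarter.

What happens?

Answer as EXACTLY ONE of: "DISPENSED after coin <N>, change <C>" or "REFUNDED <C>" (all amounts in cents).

Answer: REFUNDED 60

Derivation:
Price: 75¢
Coin 1 (quarter, 25¢): balance = 25¢
Coin 2 (nickel, 5¢): balance = 30¢
Coin 3 (nickel, 5¢): balance = 35¢
Coin 4 (quarter, 25¢): balance = 60¢
All coins inserted, balance 60¢ < price 75¢ → REFUND 60¢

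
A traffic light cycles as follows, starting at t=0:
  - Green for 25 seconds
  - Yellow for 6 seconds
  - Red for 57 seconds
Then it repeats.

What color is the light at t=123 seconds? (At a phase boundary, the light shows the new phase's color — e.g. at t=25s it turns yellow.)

Answer: red

Derivation:
Cycle length = 25 + 6 + 57 = 88s
t = 123, phase_t = 123 mod 88 = 35
35 >= 31 → RED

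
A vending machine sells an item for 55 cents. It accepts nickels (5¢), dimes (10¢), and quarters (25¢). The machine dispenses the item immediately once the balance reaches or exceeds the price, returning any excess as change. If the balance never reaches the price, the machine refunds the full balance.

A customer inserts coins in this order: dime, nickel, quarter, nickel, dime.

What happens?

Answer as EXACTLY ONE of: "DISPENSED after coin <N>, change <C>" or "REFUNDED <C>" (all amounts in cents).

Answer: DISPENSED after coin 5, change 0

Derivation:
Price: 55¢
Coin 1 (dime, 10¢): balance = 10¢
Coin 2 (nickel, 5¢): balance = 15¢
Coin 3 (quarter, 25¢): balance = 40¢
Coin 4 (nickel, 5¢): balance = 45¢
Coin 5 (dime, 10¢): balance = 55¢
  → balance >= price → DISPENSE, change = 55 - 55 = 0¢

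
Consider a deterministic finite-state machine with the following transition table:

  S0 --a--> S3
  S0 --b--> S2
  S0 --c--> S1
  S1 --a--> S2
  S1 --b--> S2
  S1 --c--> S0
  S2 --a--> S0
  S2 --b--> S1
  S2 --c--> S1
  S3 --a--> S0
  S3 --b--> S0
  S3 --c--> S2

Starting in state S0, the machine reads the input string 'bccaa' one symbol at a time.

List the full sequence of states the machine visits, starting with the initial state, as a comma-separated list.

Start: S0
  read 'b': S0 --b--> S2
  read 'c': S2 --c--> S1
  read 'c': S1 --c--> S0
  read 'a': S0 --a--> S3
  read 'a': S3 --a--> S0

Answer: S0, S2, S1, S0, S3, S0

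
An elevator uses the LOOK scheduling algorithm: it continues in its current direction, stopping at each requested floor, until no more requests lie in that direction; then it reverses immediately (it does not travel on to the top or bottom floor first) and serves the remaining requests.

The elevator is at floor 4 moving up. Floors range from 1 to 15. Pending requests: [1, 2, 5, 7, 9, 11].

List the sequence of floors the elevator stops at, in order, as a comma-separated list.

Current: 4, moving UP
Serve above first (ascending): [5, 7, 9, 11]
Then reverse, serve below (descending): [2, 1]

Answer: 5, 7, 9, 11, 2, 1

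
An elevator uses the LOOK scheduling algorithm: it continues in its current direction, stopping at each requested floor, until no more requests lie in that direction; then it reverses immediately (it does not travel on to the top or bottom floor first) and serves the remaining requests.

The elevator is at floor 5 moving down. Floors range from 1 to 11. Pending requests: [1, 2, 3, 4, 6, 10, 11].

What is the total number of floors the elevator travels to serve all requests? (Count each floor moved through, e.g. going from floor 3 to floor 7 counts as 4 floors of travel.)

Answer: 14

Derivation:
Start at floor 5 moving down, LOOK stop order: [4, 3, 2, 1, 6, 10, 11]
  5 → 4: |4-5| = 1, total = 1
  4 → 3: |3-4| = 1, total = 2
  3 → 2: |2-3| = 1, total = 3
  2 → 1: |1-2| = 1, total = 4
  1 → 6: |6-1| = 5, total = 9
  6 → 10: |10-6| = 4, total = 13
  10 → 11: |11-10| = 1, total = 14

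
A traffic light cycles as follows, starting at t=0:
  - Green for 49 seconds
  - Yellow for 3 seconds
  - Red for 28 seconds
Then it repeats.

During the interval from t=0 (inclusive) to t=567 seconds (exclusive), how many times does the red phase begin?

Cycle = 49+3+28 = 80s
red phase starts at t = k*80 + 52 for k=0,1,2,...
Need k*80+52 < 567 → k < 6.438
k ∈ {0, ..., 6} → 7 starts

Answer: 7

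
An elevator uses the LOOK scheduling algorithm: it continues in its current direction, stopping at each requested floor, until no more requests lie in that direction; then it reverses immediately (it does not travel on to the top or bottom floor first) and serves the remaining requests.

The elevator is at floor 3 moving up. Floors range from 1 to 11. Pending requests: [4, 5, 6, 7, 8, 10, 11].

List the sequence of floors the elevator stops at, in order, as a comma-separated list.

Current: 3, moving UP
Serve above first (ascending): [4, 5, 6, 7, 8, 10, 11]
Then reverse, serve below (descending): []

Answer: 4, 5, 6, 7, 8, 10, 11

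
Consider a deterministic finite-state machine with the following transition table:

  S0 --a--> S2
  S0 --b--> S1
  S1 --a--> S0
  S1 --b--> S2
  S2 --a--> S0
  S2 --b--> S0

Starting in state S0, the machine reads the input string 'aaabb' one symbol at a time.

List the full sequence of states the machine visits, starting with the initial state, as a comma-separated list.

Answer: S0, S2, S0, S2, S0, S1

Derivation:
Start: S0
  read 'a': S0 --a--> S2
  read 'a': S2 --a--> S0
  read 'a': S0 --a--> S2
  read 'b': S2 --b--> S0
  read 'b': S0 --b--> S1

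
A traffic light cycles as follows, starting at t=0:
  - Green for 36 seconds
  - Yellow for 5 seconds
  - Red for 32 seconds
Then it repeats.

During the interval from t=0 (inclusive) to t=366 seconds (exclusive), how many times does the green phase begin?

Cycle = 36+5+32 = 73s
green phase starts at t = k*73 + 0 for k=0,1,2,...
Need k*73+0 < 366 → k < 5.014
k ∈ {0, ..., 5} → 6 starts

Answer: 6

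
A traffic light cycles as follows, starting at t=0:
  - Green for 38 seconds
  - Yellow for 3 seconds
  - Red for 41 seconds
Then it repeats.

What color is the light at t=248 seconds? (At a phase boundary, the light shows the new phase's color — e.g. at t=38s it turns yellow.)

Cycle length = 38 + 3 + 41 = 82s
t = 248, phase_t = 248 mod 82 = 2
2 < 38 (green end) → GREEN

Answer: green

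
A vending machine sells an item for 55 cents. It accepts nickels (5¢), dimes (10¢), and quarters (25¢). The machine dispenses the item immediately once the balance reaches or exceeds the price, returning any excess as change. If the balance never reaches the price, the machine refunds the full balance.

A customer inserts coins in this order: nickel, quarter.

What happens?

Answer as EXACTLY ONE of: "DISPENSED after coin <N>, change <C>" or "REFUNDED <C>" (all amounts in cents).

Answer: REFUNDED 30

Derivation:
Price: 55¢
Coin 1 (nickel, 5¢): balance = 5¢
Coin 2 (quarter, 25¢): balance = 30¢
All coins inserted, balance 30¢ < price 55¢ → REFUND 30¢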